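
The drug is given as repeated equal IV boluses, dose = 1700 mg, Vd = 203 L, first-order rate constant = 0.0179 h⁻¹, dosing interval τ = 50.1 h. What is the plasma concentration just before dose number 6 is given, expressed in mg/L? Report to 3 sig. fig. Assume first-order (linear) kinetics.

C₀ per dose = Dose / Vd = 1700 / 203 = 8.374 mg/L
Fraction remaining after one interval: r = e^(−kτ) = e^(−0.01790 × 50.1) = 0.4079
Before dose 6, 5 doses have been given (aged 1τ, 2τ, 3τ, 4τ, 5τ).
C_trough = C₀ × (r + r² + … + r^5) = C₀ × r(1−r^5)/(1−r)
        = 8.374 × 0.4079 × (1 − 0.01129) / (1 − 0.4079) = 5.704 mg/L

5.70 mg/L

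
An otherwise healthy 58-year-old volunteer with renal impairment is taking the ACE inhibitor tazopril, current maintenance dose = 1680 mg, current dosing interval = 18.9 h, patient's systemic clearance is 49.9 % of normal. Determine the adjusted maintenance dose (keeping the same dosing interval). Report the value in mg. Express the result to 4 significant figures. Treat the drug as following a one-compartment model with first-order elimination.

838.3 mg

To keep the same average steady-state level, dosing rate must scale with clearance.
CL ratio = 49.9 / 100 = 0.4990
New dose (same interval) = 1680 × 0.4990 = 838.3 mg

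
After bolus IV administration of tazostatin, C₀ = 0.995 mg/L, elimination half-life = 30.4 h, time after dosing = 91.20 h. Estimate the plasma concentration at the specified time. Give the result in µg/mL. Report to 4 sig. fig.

k = ln2 / t½ = 0.693147 / 30.4 = 0.02280 h⁻¹
t / t½ = 91.20 / 30.4 = 3 half-lives
C = C₀ × (1/2)^3 = 0.9950 × 0.1250 = 0.1244 mg/L
(0.1244 mg/L = 0.1244 µg/mL)

0.1244 µg/mL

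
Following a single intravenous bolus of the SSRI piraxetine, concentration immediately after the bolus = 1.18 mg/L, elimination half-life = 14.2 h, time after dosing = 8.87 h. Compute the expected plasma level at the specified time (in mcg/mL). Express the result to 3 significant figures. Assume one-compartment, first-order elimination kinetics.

0.765 mcg/mL

k = ln2 / t½ = 0.693147 / 14.2 = 0.04881 h⁻¹
C = C₀ · e^(−k·t) = 1.180 × e^(−0.04881 × 8.87)
  = 1.180 × 0.6486 = 0.7653 mg/L
(0.7653 mg/L = 0.7653 mcg/mL)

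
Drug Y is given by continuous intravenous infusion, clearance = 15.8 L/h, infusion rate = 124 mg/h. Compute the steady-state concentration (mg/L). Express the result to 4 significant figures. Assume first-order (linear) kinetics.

At steady state Css = R₀ / CL = 124 / 15.80 = 7.848 mg/L

7.848 mg/L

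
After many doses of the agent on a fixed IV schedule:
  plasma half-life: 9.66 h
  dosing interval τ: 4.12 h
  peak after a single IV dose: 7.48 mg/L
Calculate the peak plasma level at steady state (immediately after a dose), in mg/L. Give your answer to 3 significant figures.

k = ln2 / t½ = 0.693147 / 9.66 = 0.07175 h⁻¹
e^(−kτ) = e^(−0.07175 × 4.12) = 0.7441
Accumulation ratio R = 1 / (1 − e^(−kτ)) = 1 / (1 − 0.7441) = 3.908
Steady-state peak = C₀ × R = 7.48 × 3.908 = 29.23 mg/L

29.2 mg/L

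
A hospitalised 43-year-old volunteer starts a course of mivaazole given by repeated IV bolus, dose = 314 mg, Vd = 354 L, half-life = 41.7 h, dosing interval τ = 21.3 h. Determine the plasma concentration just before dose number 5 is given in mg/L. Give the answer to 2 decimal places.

1.58 mg/L

C₀ per dose = Dose / Vd = 314 / 354 = 0.8870 mg/L
k = ln2 / t½ = 0.693147 / 41.7 = 0.01662 h⁻¹
Fraction remaining after one interval: r = e^(−kτ) = e^(−0.01662 × 21.3) = 0.7019
Before dose 5, 4 doses have been given (aged 1τ, 2τ, 3τ, 4τ).
C_trough = C₀ × (r + r² + … + r^4) = C₀ × r(1−r^4)/(1−r)
        = 0.8870 × 0.7019 × (1 − 0.2427) / (1 − 0.7019) = 1.582 mg/L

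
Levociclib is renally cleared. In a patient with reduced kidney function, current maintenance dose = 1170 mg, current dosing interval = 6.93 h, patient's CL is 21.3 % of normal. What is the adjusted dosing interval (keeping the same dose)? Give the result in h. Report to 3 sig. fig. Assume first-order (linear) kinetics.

32.5 h

To keep the same average steady-state level, dosing rate must scale with clearance.
CL ratio = 21.3 / 100 = 0.2130
New interval (same dose) = 6.93 / 0.2130 = 32.54 h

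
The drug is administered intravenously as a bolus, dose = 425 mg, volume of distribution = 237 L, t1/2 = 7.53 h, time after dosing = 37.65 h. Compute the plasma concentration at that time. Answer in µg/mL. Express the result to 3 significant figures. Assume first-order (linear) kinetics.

0.0560 µg/mL

C₀ = Dose / Vd = 425.0 / 237 = 1.793 mg/L
k = ln2 / t½ = 0.693147 / 7.53 = 0.09205 h⁻¹
t / t½ = 37.65 / 7.53 = 5 half-lives
C = C₀ × (1/2)^5 = 1.793 × 0.03125 = 0.05603 mg/L
(0.05603 mg/L = 0.05603 µg/mL)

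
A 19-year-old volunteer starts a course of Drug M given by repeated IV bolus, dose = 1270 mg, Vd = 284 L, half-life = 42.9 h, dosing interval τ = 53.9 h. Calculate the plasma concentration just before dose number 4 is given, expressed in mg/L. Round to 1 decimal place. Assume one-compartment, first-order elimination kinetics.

C₀ per dose = Dose / Vd = 1270 / 284 = 4.472 mg/L
k = ln2 / t½ = 0.693147 / 42.9 = 0.01616 h⁻¹
Fraction remaining after one interval: r = e^(−kτ) = e^(−0.01616 × 53.9) = 0.4185
Before dose 4, 3 doses have been given (aged 1τ, 2τ, 3τ).
C_trough = C₀ × (r + r² + … + r^3) = C₀ × r(1−r^3)/(1−r)
        = 4.472 × 0.4185 × (1 − 0.07330) / (1 − 0.4185) = 2.983 mg/L

3.0 mg/L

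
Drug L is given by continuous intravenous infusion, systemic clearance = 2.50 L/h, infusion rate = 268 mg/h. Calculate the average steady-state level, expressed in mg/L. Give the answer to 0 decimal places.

At steady state Css = R₀ / CL = 268 / 2.500 = 107.2 mg/L

107 mg/L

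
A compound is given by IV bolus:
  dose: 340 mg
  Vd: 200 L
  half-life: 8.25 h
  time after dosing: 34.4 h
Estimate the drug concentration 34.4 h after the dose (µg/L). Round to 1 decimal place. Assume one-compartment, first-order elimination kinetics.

C₀ = Dose / Vd = 340.0 / 200 = 1.700 mg/L
k = ln2 / t½ = 0.693147 / 8.25 = 0.08402 h⁻¹
C = C₀ · e^(−k·t) = 1.700 × e^(−0.08402 × 34.4)
  = 1.700 × 0.05556 = 0.09445 mg/L
Convert: 0.09445 mg/L × 1000 = 94.45 µg/L

94.5 µg/L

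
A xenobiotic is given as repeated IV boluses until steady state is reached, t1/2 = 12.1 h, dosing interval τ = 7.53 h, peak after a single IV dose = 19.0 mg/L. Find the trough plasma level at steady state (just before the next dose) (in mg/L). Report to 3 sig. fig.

35.2 mg/L

k = ln2 / t½ = 0.693147 / 12.1 = 0.05728 h⁻¹
e^(−kτ) = e^(−0.05728 × 7.53) = 0.6497
Accumulation ratio R = 1 / (1 − e^(−kτ)) = 1 / (1 − 0.6497) = 2.855
Steady-state trough = C₀ × R × e^(−kτ) = 19.0 × 2.855 × 0.6497 = 35.24 mg/L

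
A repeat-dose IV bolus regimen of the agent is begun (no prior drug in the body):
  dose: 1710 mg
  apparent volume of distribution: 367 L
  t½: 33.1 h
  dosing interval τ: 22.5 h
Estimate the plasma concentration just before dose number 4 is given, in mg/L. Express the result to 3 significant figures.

C₀ per dose = Dose / Vd = 1710 / 367 = 4.659 mg/L
k = ln2 / t½ = 0.693147 / 33.1 = 0.02094 h⁻¹
Fraction remaining after one interval: r = e^(−kτ) = e^(−0.02094 × 22.5) = 0.6243
Before dose 4, 3 doses have been given (aged 1τ, 2τ, 3τ).
C_trough = C₀ × (r + r² + … + r^3) = C₀ × r(1−r^3)/(1−r)
        = 4.659 × 0.6243 × (1 − 0.2433) / (1 − 0.6243) = 5.858 mg/L

5.86 mg/L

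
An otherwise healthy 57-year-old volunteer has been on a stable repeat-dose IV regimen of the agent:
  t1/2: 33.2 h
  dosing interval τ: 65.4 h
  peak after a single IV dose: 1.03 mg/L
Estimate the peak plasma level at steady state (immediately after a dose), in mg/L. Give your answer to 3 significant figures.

k = ln2 / t½ = 0.693147 / 33.2 = 0.02088 h⁻¹
e^(−kτ) = e^(−0.02088 × 65.4) = 0.2552
Accumulation ratio R = 1 / (1 − e^(−kτ)) = 1 / (1 − 0.2552) = 1.343
Steady-state peak = C₀ × R = 1.03 × 1.343 = 1.383 mg/L

1.38 mg/L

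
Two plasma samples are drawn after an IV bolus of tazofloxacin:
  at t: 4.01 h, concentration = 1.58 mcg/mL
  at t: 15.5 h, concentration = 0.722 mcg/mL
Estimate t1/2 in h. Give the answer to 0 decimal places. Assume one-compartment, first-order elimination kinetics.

k = ln(C₁/C₂) / (t₂ − t₁) = ln(1.58/0.722) / (15.5 − 4.01)
  = 0.7832 / 11.49 = 0.06816 h⁻¹
t½ = ln2 / k = 0.693147 / 0.06816 = 10.17 h

10 h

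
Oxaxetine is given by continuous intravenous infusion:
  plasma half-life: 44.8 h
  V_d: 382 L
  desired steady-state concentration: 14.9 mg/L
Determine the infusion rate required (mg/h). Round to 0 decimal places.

88 mg/h

k = ln2 / t½ = 0.693147 / 44.8 = 0.01547 h⁻¹
CL = k × Vd = 0.01547 × 382 = 5.910 L/h
At steady state, infusion rate R₀ = Css × CL = 14.9 × 5.910 = 88.06 mg/h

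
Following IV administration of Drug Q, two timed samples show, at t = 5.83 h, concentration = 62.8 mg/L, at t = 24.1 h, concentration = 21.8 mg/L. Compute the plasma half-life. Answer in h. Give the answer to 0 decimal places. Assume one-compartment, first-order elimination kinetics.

12 h

k = ln(C₁/C₂) / (t₂ − t₁) = ln(62.8/21.8) / (24.1 − 5.83)
  = 1.058 / 18.27 = 0.05791 h⁻¹
t½ = ln2 / k = 0.693147 / 0.05791 = 11.97 h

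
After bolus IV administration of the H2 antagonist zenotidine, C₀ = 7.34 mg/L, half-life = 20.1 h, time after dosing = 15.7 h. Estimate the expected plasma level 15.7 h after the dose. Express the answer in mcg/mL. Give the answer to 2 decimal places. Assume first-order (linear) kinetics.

4.27 mcg/mL

k = ln2 / t½ = 0.693147 / 20.1 = 0.03448 h⁻¹
C = C₀ · e^(−k·t) = 7.340 × e^(−0.03448 × 15.7)
  = 7.340 × 0.5820 = 4.272 mg/L
(4.272 mg/L = 4.272 mcg/mL)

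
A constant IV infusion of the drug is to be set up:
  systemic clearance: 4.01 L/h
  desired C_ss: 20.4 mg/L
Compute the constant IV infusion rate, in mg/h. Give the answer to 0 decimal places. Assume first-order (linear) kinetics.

At steady state, infusion rate R₀ = Css × CL = 20.4 × 4.010 = 81.80 mg/h

82 mg/h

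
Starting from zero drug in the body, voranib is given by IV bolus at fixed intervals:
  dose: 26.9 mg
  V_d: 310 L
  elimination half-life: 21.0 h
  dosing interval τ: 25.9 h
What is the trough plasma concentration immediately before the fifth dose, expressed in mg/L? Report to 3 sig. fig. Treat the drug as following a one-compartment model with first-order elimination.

C₀ per dose = Dose / Vd = 26.9 / 310 = 0.08677 mg/L
k = ln2 / t½ = 0.693147 / 21.0 = 0.03301 h⁻¹
Fraction remaining after one interval: r = e^(−kτ) = e^(−0.03301 × 25.9) = 0.4253
Before dose 5, 4 doses have been given (aged 1τ, 2τ, 3τ, 4τ).
C_trough = C₀ × (r + r² + … + r^4) = C₀ × r(1−r^4)/(1−r)
        = 0.08677 × 0.4253 × (1 − 0.03272) / (1 − 0.4253) = 0.06211 mg/L

0.0621 mg/L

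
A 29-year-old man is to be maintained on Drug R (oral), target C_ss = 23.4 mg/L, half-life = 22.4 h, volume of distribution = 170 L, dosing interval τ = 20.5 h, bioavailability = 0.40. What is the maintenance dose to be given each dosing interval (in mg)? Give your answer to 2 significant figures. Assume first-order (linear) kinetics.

6300 mg

k = ln2 / t½ = 0.693147 / 22.4 = 0.03094 h⁻¹
CL = k × Vd = 0.03094 × 170 = 5.260 L/h
At steady state, F × (Dose/τ) = Css × CL.
Dose = Css × CL × τ / F = 23.4 × 5.260 × 20.5 / 0.40 = 6308 mg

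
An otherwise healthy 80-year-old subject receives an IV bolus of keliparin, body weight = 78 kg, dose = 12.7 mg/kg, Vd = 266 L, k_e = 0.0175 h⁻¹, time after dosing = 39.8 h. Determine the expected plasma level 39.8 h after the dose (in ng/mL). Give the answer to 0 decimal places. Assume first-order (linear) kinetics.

Total dose = 12.7 × 78 = 990.6 mg
C₀ = Dose / Vd = 990.6 / 266 = 3.724 mg/L
C = C₀ · e^(−k·t) = 3.724 × e^(−0.01750 × 39.8)
  = 3.724 × 0.4983 = 1.856 mg/L
Convert: 1.856 mg/L × 1000 = 1856 ng/mL

1856 ng/mL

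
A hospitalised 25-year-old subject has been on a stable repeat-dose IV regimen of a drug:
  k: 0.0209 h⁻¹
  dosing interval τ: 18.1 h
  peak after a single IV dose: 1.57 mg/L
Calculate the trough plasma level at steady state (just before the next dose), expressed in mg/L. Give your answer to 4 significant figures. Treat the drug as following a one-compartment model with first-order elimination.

e^(−kτ) = e^(−0.02090 × 18.1) = 0.6850
Accumulation ratio R = 1 / (1 − e^(−kτ)) = 1 / (1 − 0.6850) = 3.175
Steady-state trough = C₀ × R × e^(−kτ) = 1.57 × 3.175 × 0.6850 = 3.415 mg/L

3.415 mg/L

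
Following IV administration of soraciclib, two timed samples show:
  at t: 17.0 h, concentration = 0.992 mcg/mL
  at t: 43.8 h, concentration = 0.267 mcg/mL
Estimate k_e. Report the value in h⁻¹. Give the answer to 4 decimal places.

k = ln(C₁/C₂) / (t₂ − t₁) = ln(0.992/0.267) / (43.8 − 17.0)
  = 1.312 / 26.80 = 0.04896 h⁻¹

0.0490 h⁻¹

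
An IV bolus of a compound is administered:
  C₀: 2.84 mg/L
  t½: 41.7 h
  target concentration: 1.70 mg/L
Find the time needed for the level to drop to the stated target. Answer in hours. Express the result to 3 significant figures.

k = ln2 / t½ = 0.693147 / 41.7 = 0.01662 h⁻¹
t = ln(C₀ / C) / k = ln(2.840 / 1.70) / 0.01662
  = ln(1.671) / 0.01662 = 0.5134 / 0.01662 = 30.89 h

30.9 h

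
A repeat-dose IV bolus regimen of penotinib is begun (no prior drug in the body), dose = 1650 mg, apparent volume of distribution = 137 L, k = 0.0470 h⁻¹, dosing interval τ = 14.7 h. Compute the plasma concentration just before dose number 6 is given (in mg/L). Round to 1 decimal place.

11.7 mg/L

C₀ per dose = Dose / Vd = 1650 / 137 = 12.04 mg/L
Fraction remaining after one interval: r = e^(−kτ) = e^(−0.04700 × 14.7) = 0.5011
Before dose 6, 5 doses have been given (aged 1τ, 2τ, 3τ, 4τ, 5τ).
C_trough = C₀ × (r + r² + … + r^5) = C₀ × r(1−r^5)/(1−r)
        = 12.04 × 0.5011 × (1 − 0.03160) / (1 − 0.5011) = 11.71 mg/L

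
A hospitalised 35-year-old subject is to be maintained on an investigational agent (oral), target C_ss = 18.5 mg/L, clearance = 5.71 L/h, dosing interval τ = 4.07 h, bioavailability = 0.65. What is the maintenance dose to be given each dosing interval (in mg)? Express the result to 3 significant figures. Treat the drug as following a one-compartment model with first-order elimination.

661 mg

At steady state, F × (Dose/τ) = Css × CL.
Dose = Css × CL × τ / F = 18.5 × 5.710 × 4.07 / 0.65 = 661.4 mg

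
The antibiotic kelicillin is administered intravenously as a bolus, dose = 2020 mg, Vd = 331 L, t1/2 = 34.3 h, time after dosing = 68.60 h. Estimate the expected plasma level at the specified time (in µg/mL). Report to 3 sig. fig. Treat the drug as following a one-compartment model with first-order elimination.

1.53 µg/mL

C₀ = Dose / Vd = 2020 / 331 = 6.103 mg/L
k = ln2 / t½ = 0.693147 / 34.3 = 0.02021 h⁻¹
t / t½ = 68.60 / 34.3 = 2 half-lives
C = C₀ × (1/2)^2 = 6.103 × 0.2500 = 1.526 mg/L
(1.526 mg/L = 1.526 µg/mL)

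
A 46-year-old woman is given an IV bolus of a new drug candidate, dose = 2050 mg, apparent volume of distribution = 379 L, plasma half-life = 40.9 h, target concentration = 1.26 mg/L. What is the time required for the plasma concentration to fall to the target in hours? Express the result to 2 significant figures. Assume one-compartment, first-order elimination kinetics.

86 h

C₀ = Dose / Vd = 2050 / 379 = 5.409 mg/L
k = ln2 / t½ = 0.693147 / 40.9 = 0.01695 h⁻¹
t = ln(C₀ / C) / k = ln(5.409 / 1.26) / 0.01695
  = ln(4.293) / 0.01695 = 1.457 / 0.01695 = 85.96 h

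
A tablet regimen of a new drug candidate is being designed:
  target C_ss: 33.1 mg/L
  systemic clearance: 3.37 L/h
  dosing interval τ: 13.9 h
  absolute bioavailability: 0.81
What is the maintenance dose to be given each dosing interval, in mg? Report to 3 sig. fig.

At steady state, F × (Dose/τ) = Css × CL.
Dose = Css × CL × τ / F = 33.1 × 3.370 × 13.9 / 0.81 = 1914 mg

1910 mg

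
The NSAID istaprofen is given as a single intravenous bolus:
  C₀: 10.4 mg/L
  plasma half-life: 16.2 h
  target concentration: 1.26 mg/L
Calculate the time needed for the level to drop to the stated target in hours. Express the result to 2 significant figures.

k = ln2 / t½ = 0.693147 / 16.2 = 0.04279 h⁻¹
t = ln(C₀ / C) / k = ln(10.40 / 1.26) / 0.04279
  = ln(8.254) / 0.04279 = 2.111 / 0.04279 = 49.33 h

49 h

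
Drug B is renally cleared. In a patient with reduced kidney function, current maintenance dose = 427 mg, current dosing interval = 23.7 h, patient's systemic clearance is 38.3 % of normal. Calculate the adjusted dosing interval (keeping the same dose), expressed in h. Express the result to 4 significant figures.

61.88 h

To keep the same average steady-state level, dosing rate must scale with clearance.
CL ratio = 38.3 / 100 = 0.3830
New interval (same dose) = 23.7 / 0.3830 = 61.88 h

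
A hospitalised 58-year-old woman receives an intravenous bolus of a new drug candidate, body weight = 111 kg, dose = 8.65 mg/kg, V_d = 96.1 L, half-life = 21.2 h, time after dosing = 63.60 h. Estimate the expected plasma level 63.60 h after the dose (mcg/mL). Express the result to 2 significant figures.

Total dose = 8.65 × 111 = 960.2 mg
C₀ = Dose / Vd = 960.2 / 96.1 = 9.992 mg/L
k = ln2 / t½ = 0.693147 / 21.2 = 0.03270 h⁻¹
t / t½ = 63.60 / 21.2 = 3 half-lives
C = C₀ × (1/2)^3 = 9.992 × 0.1250 = 1.249 mg/L
(1.249 mg/L = 1.249 mcg/mL)

1.2 mcg/mL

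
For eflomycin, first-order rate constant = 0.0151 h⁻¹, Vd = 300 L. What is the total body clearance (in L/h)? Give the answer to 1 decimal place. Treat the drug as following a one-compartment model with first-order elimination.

CL = k × Vd = 0.0151 × 300 = 4.530 L/h

4.5 L/h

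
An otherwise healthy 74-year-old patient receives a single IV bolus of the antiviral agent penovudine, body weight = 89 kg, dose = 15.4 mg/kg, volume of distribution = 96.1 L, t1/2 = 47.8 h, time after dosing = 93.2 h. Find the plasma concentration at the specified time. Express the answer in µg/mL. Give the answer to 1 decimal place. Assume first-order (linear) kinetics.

3.7 µg/mL

Total dose = 15.4 × 89 = 1371 mg
C₀ = Dose / Vd = 1371 / 96.1 = 14.27 mg/L
k = ln2 / t½ = 0.693147 / 47.8 = 0.01450 h⁻¹
C = C₀ · e^(−k·t) = 14.27 × e^(−0.01450 × 93.2)
  = 14.27 × 0.2589 = 3.695 mg/L
(3.695 mg/L = 3.695 µg/mL)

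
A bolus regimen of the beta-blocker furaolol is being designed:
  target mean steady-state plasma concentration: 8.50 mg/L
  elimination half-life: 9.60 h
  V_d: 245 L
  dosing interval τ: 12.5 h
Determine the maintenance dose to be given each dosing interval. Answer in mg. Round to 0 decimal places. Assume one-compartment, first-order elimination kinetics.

k = ln2 / t½ = 0.693147 / 9.60 = 0.07220 h⁻¹
CL = k × Vd = 0.07220 × 245 = 17.69 L/h
At steady state, Dose/τ = Css × CL.
Dose = Css × CL × τ = 8.50 × 17.69 × 12.5 = 1880 mg

1880 mg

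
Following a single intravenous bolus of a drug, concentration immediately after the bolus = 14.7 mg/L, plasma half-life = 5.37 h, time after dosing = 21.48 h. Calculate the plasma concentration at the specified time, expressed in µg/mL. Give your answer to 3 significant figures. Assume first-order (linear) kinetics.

0.919 µg/mL

k = ln2 / t½ = 0.693147 / 5.37 = 0.1291 h⁻¹
t / t½ = 21.48 / 5.37 = 4 half-lives
C = C₀ × (1/2)^4 = 14.70 × 0.06250 = 0.9188 mg/L
(0.9188 mg/L = 0.9188 µg/mL)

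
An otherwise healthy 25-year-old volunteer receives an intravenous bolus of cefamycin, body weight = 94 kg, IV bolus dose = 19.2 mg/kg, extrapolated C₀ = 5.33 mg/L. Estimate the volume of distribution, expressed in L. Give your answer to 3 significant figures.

339 L

Dose = 19.2 × 94 = 1805 mg
Vd = Dose / C₀ = 1805 / 5.33 = 338.6 L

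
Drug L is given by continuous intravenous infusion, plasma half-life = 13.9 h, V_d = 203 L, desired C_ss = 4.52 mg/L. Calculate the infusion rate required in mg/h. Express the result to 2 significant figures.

46 mg/h

k = ln2 / t½ = 0.693147 / 13.9 = 0.04987 h⁻¹
CL = k × Vd = 0.04987 × 203 = 10.12 L/h
At steady state, infusion rate R₀ = Css × CL = 4.52 × 10.12 = 45.74 mg/h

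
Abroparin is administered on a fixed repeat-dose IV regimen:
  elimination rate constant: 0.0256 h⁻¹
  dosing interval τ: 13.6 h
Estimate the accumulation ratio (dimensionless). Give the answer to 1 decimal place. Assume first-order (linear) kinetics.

3.4

e^(−kτ) = e^(−0.02560 × 13.6) = 0.7060
Accumulation ratio R = 1 / (1 − e^(−kτ)) = 1 / (1 − 0.7060) = 3.401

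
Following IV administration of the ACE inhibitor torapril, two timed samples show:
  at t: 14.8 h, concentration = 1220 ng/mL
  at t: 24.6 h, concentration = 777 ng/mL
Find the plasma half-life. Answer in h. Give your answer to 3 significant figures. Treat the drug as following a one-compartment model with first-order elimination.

15.1 h

k = ln(C₁/C₂) / (t₂ − t₁) = ln(1220/777) / (24.6 − 14.8)
  = 0.4512 / 9.800 = 0.04604 h⁻¹
t½ = ln2 / k = 0.693147 / 0.04604 = 15.06 h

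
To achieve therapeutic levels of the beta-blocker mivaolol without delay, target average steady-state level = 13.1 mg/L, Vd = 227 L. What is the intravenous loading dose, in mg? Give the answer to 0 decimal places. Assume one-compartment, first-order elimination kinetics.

LD = Css × Vd = 13.1 × 227 = 2974 mg

2974 mg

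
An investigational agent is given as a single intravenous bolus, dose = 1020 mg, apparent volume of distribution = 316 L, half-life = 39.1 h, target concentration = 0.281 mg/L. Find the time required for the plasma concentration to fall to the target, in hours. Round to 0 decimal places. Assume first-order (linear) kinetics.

C₀ = Dose / Vd = 1020 / 316 = 3.228 mg/L
k = ln2 / t½ = 0.693147 / 39.1 = 0.01773 h⁻¹
t = ln(C₀ / C) / k = ln(3.228 / 0.281) / 0.01773
  = ln(11.49) / 0.01773 = 2.441 / 0.01773 = 137.7 h

138 h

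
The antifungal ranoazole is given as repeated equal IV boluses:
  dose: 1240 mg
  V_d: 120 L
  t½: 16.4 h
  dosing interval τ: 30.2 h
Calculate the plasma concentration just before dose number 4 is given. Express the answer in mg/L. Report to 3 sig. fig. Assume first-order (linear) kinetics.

3.91 mg/L

C₀ per dose = Dose / Vd = 1240 / 120 = 10.33 mg/L
k = ln2 / t½ = 0.693147 / 16.4 = 0.04227 h⁻¹
Fraction remaining after one interval: r = e^(−kτ) = e^(−0.04227 × 30.2) = 0.2790
Before dose 4, 3 doses have been given (aged 1τ, 2τ, 3τ).
C_trough = C₀ × (r + r² + … + r^3) = C₀ × r(1−r^3)/(1−r)
        = 10.33 × 0.2790 × (1 − 0.02172) / (1 − 0.2790) = 3.911 mg/L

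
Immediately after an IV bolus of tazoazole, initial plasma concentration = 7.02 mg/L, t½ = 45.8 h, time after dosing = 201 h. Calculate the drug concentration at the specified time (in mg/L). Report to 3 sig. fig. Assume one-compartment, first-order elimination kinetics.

0.335 mg/L

k = ln2 / t½ = 0.693147 / 45.8 = 0.01513 h⁻¹
C = C₀ · e^(−k·t) = 7.020 × e^(−0.01513 × 201)
  = 7.020 × 0.04778 = 0.3354 mg/L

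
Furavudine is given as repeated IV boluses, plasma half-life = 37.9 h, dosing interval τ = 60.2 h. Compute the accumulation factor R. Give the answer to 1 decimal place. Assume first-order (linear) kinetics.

k = ln2 / t½ = 0.693147 / 37.9 = 0.01829 h⁻¹
e^(−kτ) = e^(−0.01829 × 60.2) = 0.3325
Accumulation ratio R = 1 / (1 − e^(−kτ)) = 1 / (1 − 0.3325) = 1.498

1.5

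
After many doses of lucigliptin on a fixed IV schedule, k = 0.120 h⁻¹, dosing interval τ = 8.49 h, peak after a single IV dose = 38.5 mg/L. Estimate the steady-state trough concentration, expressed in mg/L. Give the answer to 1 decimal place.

21.8 mg/L

e^(−kτ) = e^(−0.1200 × 8.49) = 0.3610
Accumulation ratio R = 1 / (1 − e^(−kτ)) = 1 / (1 − 0.3610) = 1.565
Steady-state trough = C₀ × R × e^(−kτ) = 38.5 × 1.565 × 0.3610 = 21.75 mg/L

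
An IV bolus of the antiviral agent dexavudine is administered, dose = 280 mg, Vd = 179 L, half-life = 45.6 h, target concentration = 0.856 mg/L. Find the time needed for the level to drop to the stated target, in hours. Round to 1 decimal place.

C₀ = Dose / Vd = 280.0 / 179 = 1.564 mg/L
k = ln2 / t½ = 0.693147 / 45.6 = 0.01520 h⁻¹
t = ln(C₀ / C) / k = ln(1.564 / 0.856) / 0.01520
  = ln(1.827) / 0.01520 = 0.6027 / 0.01520 = 39.65 h

39.7 h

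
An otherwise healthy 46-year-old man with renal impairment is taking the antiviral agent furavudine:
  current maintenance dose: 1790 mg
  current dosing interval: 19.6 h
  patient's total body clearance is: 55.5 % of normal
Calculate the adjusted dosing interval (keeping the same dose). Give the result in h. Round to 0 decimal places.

To keep the same average steady-state level, dosing rate must scale with clearance.
CL ratio = 55.5 / 100 = 0.5550
New interval (same dose) = 19.6 / 0.5550 = 35.32 h

35 h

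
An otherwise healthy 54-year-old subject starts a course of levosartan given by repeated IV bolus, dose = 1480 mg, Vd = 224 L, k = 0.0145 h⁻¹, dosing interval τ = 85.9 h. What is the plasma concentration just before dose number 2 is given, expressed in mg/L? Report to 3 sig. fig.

C₀ per dose = Dose / Vd = 1480 / 224 = 6.607 mg/L
Fraction remaining after one interval: r = e^(−kτ) = e^(−0.01450 × 85.9) = 0.2878
Before dose 2, 1 dose has been given (aged 1τ).
C_trough = C₀ × r = 6.607 × 0.2878 = 1.901 mg/L

1.90 mg/L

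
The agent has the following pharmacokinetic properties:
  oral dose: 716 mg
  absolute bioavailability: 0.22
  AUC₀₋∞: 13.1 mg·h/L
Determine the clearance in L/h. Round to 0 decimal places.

CL = F·Dose / AUC = 0.22 × 716 / 13.1 = 12.02 L/h

12 L/h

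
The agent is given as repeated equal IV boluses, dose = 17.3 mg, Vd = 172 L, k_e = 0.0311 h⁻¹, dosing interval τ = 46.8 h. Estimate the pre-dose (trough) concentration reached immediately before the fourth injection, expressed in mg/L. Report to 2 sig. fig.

0.030 mg/L

C₀ per dose = Dose / Vd = 17.3 / 172 = 0.1006 mg/L
Fraction remaining after one interval: r = e^(−kτ) = e^(−0.03110 × 46.8) = 0.2333
Before dose 4, 3 doses have been given (aged 1τ, 2τ, 3τ).
C_trough = C₀ × (r + r² + … + r^3) = C₀ × r(1−r^3)/(1−r)
        = 0.1006 × 0.2333 × (1 − 0.01270) / (1 − 0.2333) = 0.03022 mg/L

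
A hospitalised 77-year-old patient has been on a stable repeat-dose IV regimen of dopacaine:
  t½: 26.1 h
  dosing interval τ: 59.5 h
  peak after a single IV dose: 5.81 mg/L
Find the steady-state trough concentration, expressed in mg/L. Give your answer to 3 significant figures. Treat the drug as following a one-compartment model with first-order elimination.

1.51 mg/L

k = ln2 / t½ = 0.693147 / 26.1 = 0.02656 h⁻¹
e^(−kτ) = e^(−0.02656 × 59.5) = 0.2059
Accumulation ratio R = 1 / (1 − e^(−kτ)) = 1 / (1 − 0.2059) = 1.259
Steady-state trough = C₀ × R × e^(−kτ) = 5.81 × 1.259 × 0.2059 = 1.506 mg/L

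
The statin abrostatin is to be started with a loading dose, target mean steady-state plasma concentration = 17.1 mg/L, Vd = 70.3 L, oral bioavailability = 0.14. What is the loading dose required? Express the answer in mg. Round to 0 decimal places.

8587 mg

LD = Css × Vd / F = 17.1 × 70.3 / 0.14 = 8587 mg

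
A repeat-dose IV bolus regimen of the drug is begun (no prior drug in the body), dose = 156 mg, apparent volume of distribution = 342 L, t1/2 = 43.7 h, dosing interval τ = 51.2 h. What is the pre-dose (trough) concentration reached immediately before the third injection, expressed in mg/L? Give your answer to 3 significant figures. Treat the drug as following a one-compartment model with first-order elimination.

0.292 mg/L

C₀ per dose = Dose / Vd = 156 / 342 = 0.4561 mg/L
k = ln2 / t½ = 0.693147 / 43.7 = 0.01586 h⁻¹
Fraction remaining after one interval: r = e^(−kτ) = e^(−0.01586 × 51.2) = 0.4440
Before dose 3, 2 doses have been given (aged 1τ, 2τ).
C_trough = C₀ × (r + r²) = 0.4561 × (0.4440 + 0.1971) = 0.2924 mg/L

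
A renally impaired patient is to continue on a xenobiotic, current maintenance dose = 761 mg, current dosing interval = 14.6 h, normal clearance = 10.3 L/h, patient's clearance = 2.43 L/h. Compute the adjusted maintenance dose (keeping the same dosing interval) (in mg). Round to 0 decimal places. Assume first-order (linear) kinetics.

180 mg

To keep the same average steady-state level, dosing rate must scale with clearance.
CL ratio = 2.43 / 10.3 = 0.2359
New dose (same interval) = 761 × 0.2359 = 179.5 mg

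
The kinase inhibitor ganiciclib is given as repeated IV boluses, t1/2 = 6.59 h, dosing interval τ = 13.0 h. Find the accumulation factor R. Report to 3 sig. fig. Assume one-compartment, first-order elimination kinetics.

1.34

k = ln2 / t½ = 0.693147 / 6.59 = 0.1052 h⁻¹
e^(−kτ) = e^(−0.1052 × 13.0) = 0.2547
Accumulation ratio R = 1 / (1 − e^(−kτ)) = 1 / (1 − 0.2547) = 1.342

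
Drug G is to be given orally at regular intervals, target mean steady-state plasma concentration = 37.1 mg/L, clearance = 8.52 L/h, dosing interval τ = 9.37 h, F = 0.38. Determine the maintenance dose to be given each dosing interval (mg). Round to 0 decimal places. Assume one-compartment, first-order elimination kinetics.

7794 mg

At steady state, F × (Dose/τ) = Css × CL.
Dose = Css × CL × τ / F = 37.1 × 8.520 × 9.37 / 0.38 = 7794 mg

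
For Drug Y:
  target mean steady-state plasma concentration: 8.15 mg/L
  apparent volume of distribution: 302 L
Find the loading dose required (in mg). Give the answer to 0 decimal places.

LD = Css × Vd = 8.15 × 302 = 2461 mg

2461 mg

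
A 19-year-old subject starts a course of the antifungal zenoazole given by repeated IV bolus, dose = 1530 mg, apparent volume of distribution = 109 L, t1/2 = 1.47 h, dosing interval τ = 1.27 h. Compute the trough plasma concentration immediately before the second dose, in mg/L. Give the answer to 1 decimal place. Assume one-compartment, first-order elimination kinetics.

7.7 mg/L

C₀ per dose = Dose / Vd = 1530 / 109 = 14.04 mg/L
k = ln2 / t½ = 0.693147 / 1.47 = 0.4715 h⁻¹
Fraction remaining after one interval: r = e^(−kτ) = e^(−0.4715 × 1.27) = 0.5495
Before dose 2, 1 dose has been given (aged 1τ).
C_trough = C₀ × r = 14.04 × 0.5495 = 7.715 mg/L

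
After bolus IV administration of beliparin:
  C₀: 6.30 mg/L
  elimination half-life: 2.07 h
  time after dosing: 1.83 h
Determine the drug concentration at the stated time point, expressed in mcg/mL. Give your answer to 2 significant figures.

3.4 mcg/mL

k = ln2 / t½ = 0.693147 / 2.07 = 0.3349 h⁻¹
C = C₀ · e^(−k·t) = 6.300 × e^(−0.3349 × 1.83)
  = 6.300 × 0.5418 = 3.413 mg/L
(3.413 mg/L = 3.413 mcg/mL)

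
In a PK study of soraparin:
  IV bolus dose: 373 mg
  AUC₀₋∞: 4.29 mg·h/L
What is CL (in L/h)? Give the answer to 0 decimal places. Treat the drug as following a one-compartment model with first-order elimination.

87 L/h

CL = Dose / AUC = 373 / 4.29 = 86.95 L/h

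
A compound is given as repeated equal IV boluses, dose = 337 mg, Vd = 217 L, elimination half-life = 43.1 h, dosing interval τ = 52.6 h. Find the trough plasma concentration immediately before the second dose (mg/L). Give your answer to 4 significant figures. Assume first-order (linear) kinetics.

C₀ per dose = Dose / Vd = 337 / 217 = 1.553 mg/L
k = ln2 / t½ = 0.693147 / 43.1 = 0.01608 h⁻¹
Fraction remaining after one interval: r = e^(−kτ) = e^(−0.01608 × 52.6) = 0.4292
Before dose 2, 1 dose has been given (aged 1τ).
C_trough = C₀ × r = 1.553 × 0.4292 = 0.6665 mg/L

0.6665 mg/L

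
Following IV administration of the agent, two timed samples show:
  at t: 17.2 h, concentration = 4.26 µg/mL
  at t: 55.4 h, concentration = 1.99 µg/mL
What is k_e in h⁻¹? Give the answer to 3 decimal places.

k = ln(C₁/C₂) / (t₂ − t₁) = ln(4.26/1.99) / (55.4 − 17.2)
  = 0.7611 / 38.20 = 0.01992 h⁻¹

0.020 h⁻¹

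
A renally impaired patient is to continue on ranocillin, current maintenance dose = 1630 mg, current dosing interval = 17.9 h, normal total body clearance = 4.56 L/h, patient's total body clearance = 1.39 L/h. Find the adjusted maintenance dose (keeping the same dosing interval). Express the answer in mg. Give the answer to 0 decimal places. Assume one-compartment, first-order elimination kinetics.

497 mg

To keep the same average steady-state level, dosing rate must scale with clearance.
CL ratio = 1.39 / 4.56 = 0.3048
New dose (same interval) = 1630 × 0.3048 = 496.8 mg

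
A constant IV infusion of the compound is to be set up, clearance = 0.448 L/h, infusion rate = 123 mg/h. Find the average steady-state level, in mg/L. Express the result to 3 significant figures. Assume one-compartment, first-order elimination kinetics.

At steady state Css = R₀ / CL = 123 / 0.4480 = 274.6 mg/L

275 mg/L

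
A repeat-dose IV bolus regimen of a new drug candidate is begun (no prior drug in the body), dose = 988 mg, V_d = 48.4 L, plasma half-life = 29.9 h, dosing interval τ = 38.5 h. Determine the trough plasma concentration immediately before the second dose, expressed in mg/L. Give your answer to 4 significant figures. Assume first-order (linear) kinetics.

8.362 mg/L

C₀ per dose = Dose / Vd = 988 / 48.4 = 20.41 mg/L
k = ln2 / t½ = 0.693147 / 29.9 = 0.02318 h⁻¹
Fraction remaining after one interval: r = e^(−kτ) = e^(−0.02318 × 38.5) = 0.4097
Before dose 2, 1 dose has been given (aged 1τ).
C_trough = C₀ × r = 20.41 × 0.4097 = 8.362 mg/L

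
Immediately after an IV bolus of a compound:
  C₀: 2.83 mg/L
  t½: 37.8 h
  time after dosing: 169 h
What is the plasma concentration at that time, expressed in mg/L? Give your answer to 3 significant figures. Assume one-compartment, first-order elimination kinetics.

k = ln2 / t½ = 0.693147 / 37.8 = 0.01834 h⁻¹
C = C₀ · e^(−k·t) = 2.830 × e^(−0.01834 × 169)
  = 2.830 × 0.04507 = 0.1275 mg/L

0.128 mg/L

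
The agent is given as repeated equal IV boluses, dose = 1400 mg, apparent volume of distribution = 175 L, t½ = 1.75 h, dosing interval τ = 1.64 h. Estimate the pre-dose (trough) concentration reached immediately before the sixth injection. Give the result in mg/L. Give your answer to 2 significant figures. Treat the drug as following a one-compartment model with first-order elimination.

8.4 mg/L

C₀ per dose = Dose / Vd = 1400 / 175 = 8.000 mg/L
k = ln2 / t½ = 0.693147 / 1.75 = 0.3961 h⁻¹
Fraction remaining after one interval: r = e^(−kτ) = e^(−0.3961 × 1.64) = 0.5223
Before dose 6, 5 doses have been given (aged 1τ, 2τ, 3τ, 4τ, 5τ).
C_trough = C₀ × (r + r² + … + r^5) = C₀ × r(1−r^5)/(1−r)
        = 8.000 × 0.5223 × (1 − 0.03887) / (1 − 0.5223) = 8.407 mg/L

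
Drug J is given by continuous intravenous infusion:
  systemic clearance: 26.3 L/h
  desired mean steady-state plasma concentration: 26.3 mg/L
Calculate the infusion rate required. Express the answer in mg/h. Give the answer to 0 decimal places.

692 mg/h

At steady state, infusion rate R₀ = Css × CL = 26.3 × 26.30 = 691.7 mg/h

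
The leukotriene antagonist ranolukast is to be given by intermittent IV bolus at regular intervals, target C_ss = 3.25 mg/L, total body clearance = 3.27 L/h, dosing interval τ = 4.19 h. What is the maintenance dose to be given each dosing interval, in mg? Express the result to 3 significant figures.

44.5 mg

At steady state, Dose/τ = Css × CL.
Dose = Css × CL × τ = 3.25 × 3.270 × 4.19 = 44.53 mg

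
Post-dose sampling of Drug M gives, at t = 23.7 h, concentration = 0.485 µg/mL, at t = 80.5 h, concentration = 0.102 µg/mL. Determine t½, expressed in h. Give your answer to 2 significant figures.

k = ln(C₁/C₂) / (t₂ − t₁) = ln(0.485/0.102) / (80.5 − 23.7)
  = 1.559 / 56.80 = 0.02745 h⁻¹
t½ = ln2 / k = 0.693147 / 0.02745 = 25.25 h

25 h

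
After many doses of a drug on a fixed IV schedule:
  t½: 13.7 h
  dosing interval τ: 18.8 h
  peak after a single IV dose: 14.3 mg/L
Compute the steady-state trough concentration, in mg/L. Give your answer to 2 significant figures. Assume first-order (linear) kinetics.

9.0 mg/L

k = ln2 / t½ = 0.693147 / 13.7 = 0.05059 h⁻¹
e^(−kτ) = e^(−0.05059 × 18.8) = 0.3863
Accumulation ratio R = 1 / (1 − e^(−kτ)) = 1 / (1 − 0.3863) = 1.629
Steady-state trough = C₀ × R × e^(−kτ) = 14.3 × 1.629 × 0.3863 = 8.999 mg/L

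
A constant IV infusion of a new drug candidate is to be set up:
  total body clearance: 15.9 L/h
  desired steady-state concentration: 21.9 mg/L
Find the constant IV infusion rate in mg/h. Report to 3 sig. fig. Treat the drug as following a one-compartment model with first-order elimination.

348 mg/h

At steady state, infusion rate R₀ = Css × CL = 21.9 × 15.90 = 348.2 mg/h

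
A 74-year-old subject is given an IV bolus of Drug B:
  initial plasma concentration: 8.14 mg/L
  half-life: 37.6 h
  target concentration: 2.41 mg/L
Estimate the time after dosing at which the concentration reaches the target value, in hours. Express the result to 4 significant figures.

66.03 h

k = ln2 / t½ = 0.693147 / 37.6 = 0.01843 h⁻¹
t = ln(C₀ / C) / k = ln(8.140 / 2.41) / 0.01843
  = ln(3.378) / 0.01843 = 1.217 / 0.01843 = 66.03 h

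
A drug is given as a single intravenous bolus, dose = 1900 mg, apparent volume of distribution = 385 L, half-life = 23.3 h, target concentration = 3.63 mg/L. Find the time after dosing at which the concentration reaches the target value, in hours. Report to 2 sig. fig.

10 h

C₀ = Dose / Vd = 1900 / 385 = 4.935 mg/L
k = ln2 / t½ = 0.693147 / 23.3 = 0.02975 h⁻¹
t = ln(C₀ / C) / k = ln(4.935 / 3.63) / 0.02975
  = ln(1.360) / 0.02975 = 0.3075 / 0.02975 = 10.34 h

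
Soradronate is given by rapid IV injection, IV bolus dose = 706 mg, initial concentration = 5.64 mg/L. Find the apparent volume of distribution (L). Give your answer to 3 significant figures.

125 L

Vd = Dose / C₀ = 706.0 / 5.64 = 125.2 L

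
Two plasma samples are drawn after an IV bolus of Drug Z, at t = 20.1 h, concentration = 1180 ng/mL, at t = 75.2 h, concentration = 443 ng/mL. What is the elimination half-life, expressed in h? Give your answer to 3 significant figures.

39.0 h

k = ln(C₁/C₂) / (t₂ − t₁) = ln(1180/443) / (75.2 − 20.1)
  = 0.9797 / 55.10 = 0.01778 h⁻¹
t½ = ln2 / k = 0.693147 / 0.01778 = 38.98 h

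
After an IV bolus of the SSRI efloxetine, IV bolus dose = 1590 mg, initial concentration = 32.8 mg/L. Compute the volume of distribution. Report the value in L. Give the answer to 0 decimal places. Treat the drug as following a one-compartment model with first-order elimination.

48 L

Vd = Dose / C₀ = 1590 / 32.8 = 48.48 L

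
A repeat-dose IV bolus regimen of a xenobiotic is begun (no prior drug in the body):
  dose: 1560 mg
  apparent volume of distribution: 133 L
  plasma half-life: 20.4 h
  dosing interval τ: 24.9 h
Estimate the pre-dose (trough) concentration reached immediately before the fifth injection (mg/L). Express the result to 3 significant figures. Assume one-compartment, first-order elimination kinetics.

8.52 mg/L

C₀ per dose = Dose / Vd = 1560 / 133 = 11.73 mg/L
k = ln2 / t½ = 0.693147 / 20.4 = 0.03398 h⁻¹
Fraction remaining after one interval: r = e^(−kτ) = e^(−0.03398 × 24.9) = 0.4291
Before dose 5, 4 doses have been given (aged 1τ, 2τ, 3τ, 4τ).
C_trough = C₀ × (r + r² + … + r^4) = C₀ × r(1−r^4)/(1−r)
        = 11.73 × 0.4291 × (1 − 0.03390) / (1 − 0.4291) = 8.518 mg/L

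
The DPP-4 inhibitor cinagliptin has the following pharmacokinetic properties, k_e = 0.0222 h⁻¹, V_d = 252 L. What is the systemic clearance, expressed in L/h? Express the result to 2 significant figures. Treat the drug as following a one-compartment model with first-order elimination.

5.6 L/h

CL = k × Vd = 0.0222 × 252 = 5.594 L/h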